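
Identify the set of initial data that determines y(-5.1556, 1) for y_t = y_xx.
The entire real line. The heat equation has infinite propagation speed: any initial disturbance instantly affects all points (though exponentially small far away).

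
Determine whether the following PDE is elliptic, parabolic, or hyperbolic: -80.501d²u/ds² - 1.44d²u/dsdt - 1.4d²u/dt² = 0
Coefficients: A = -80.501, B = -1.44, C = -1.4. B² - 4AC = -448.732, which is negative, so the equation is elliptic.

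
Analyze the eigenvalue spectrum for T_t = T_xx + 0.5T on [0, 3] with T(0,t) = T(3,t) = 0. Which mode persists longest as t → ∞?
Eigenvalues: λₙ = n²π²/3² - 0.5.
First three modes:
  n=1: λ₁ = π²/3² - 0.5 ≈ 0.597
  n=2: λ₂ = 4π²/3² - 0.5 ≈ 3.886
  n=3: λ₃ = 9π²/3² - 0.5 ≈ 9.37
Since π²/3² ≈ 1.097 > 0.5, all λₙ > 0.
The n=1 mode decays slowest → dominates as t → ∞.
Asymptotic: T ~ c₁ sin(πx/3) e^{-λ₁t} with decay rate λ₁ ≈ 0.597.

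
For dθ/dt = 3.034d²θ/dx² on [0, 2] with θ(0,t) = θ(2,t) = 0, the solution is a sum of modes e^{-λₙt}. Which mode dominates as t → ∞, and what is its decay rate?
Eigenvalues: λₙ = 3.034n²π²/2².
First three modes:
  n=1: λ₁ = 3.034π²/2² ≈ 7.486
  n=2: λ₂ = 12.136π²/2² ≈ 29.944 (4× faster decay)
  n=3: λ₃ = 27.306π²/2² ≈ 67.375 (9× faster decay)
As t → ∞, higher modes decay exponentially faster. The n=1 mode dominates: θ ~ c₁ sin(πx/2) e^{-λ₁t}.
Decay rate: λ₁ = 3.034π²/2² ≈ 7.486.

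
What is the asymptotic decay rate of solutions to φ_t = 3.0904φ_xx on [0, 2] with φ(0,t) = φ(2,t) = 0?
Eigenvalues: λₙ = 3.0904n²π²/2².
First three modes:
  n=1: λ₁ = 3.0904π²/2² ≈ 7.625
  n=2: λ₂ = 12.3616π²/2² ≈ 30.501 (4× faster decay)
  n=3: λ₃ = 27.8136π²/2² ≈ 68.627 (9× faster decay)
As t → ∞, higher modes decay exponentially faster. The n=1 mode dominates: φ ~ c₁ sin(πx/2) e^{-λ₁t}.
Decay rate: λ₁ = 3.0904π²/2² ≈ 7.625.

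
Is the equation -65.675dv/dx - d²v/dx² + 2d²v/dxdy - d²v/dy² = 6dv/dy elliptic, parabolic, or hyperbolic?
Rewriting in standard form: -d²v/dx² + 2d²v/dxdy - d²v/dy² - 65.675dv/dx - 6dv/dy = 0. Computing B² - 4AC with A = -1, B = 2, C = -1: discriminant = 0 (zero). Answer: parabolic.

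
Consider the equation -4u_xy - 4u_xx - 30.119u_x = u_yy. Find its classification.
Rewriting in standard form: -4u_xx - 4u_xy - u_yy - 30.119u_x = 0. Parabolic. (A = -4, B = -4, C = -1 gives B² - 4AC = 0.)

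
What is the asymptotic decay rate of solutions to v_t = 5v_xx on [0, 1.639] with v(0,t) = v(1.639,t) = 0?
Eigenvalues: λₙ = 5n²π²/1.639².
First three modes:
  n=1: λ₁ = 5π²/1.639² ≈ 18.37
  n=2: λ₂ = 20π²/1.639² ≈ 73.48 (4× faster decay)
  n=3: λ₃ = 45π²/1.639² ≈ 165.331 (9× faster decay)
As t → ∞, higher modes decay exponentially faster. The n=1 mode dominates: v ~ c₁ sin(πx/1.639) e^{-λ₁t}.
Decay rate: λ₁ = 5π²/1.639² ≈ 18.37.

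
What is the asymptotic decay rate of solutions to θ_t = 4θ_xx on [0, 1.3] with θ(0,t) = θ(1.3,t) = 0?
Eigenvalues: λₙ = 4n²π²/1.3².
First three modes:
  n=1: λ₁ = 4π²/1.3² ≈ 23.36
  n=2: λ₂ = 16π²/1.3² ≈ 93.44 (4× faster decay)
  n=3: λ₃ = 36π²/1.3² ≈ 210.24 (9× faster decay)
As t → ∞, higher modes decay exponentially faster. The n=1 mode dominates: θ ~ c₁ sin(πx/1.3) e^{-λ₁t}.
Decay rate: λ₁ = 4π²/1.3² ≈ 23.36.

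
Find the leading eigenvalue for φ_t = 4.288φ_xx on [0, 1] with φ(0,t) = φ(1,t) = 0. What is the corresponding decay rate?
Eigenvalues: λₙ = 4.288n²π².
First three modes:
  n=1: λ₁ = 4.288π² ≈ 42.321
  n=2: λ₂ = 17.152π² ≈ 169.283 (4× faster decay)
  n=3: λ₃ = 38.592π² ≈ 380.888 (9× faster decay)
As t → ∞, higher modes decay exponentially faster. The n=1 mode dominates: φ ~ c₁ sin(πx) e^{-λ₁t}.
Decay rate: λ₁ = 4.288π² ≈ 42.321.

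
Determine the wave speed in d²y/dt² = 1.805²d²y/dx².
Speed = 1.805. Information travels along characteristics x = x₀ ± 1.805t.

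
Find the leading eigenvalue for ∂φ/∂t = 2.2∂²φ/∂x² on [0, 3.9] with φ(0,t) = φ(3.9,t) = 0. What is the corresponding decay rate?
Eigenvalues: λₙ = 2.2n²π²/3.9².
First three modes:
  n=1: λ₁ = 2.2π²/3.9² ≈ 1.428
  n=2: λ₂ = 8.8π²/3.9² ≈ 5.71 (4× faster decay)
  n=3: λ₃ = 19.8π²/3.9² ≈ 12.848 (9× faster decay)
As t → ∞, higher modes decay exponentially faster. The n=1 mode dominates: φ ~ c₁ sin(πx/3.9) e^{-λ₁t}.
Decay rate: λ₁ = 2.2π²/3.9² ≈ 1.428.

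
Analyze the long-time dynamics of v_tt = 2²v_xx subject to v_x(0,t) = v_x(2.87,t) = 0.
Long-time behavior: v oscillates about a mean that drifts linearly in t (generically unbounded; no decay). There is no damping, so the nonconstant modes persist as standing waves (energy conserved, no decay). But with Neumann conditions at both ends the constant mode has eigenvalue 0: the spatial mean M(t) of v satisfies M'' = 0, so M(t) = M(0) + M'(0)·t. Unless the initial velocity has zero mean (∫v_t(x,0)dx = 0), the solution grows linearly in t (unbounded, though not exponentially); if it does have zero mean, the solution stays bounded and simply oscillates.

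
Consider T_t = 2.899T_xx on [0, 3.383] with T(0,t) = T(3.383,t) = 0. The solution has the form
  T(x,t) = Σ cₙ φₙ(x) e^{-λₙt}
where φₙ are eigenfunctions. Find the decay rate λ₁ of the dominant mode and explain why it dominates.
Eigenvalues: λₙ = 2.899n²π²/3.383².
First three modes:
  n=1: λ₁ = 2.899π²/3.383² ≈ 2.5
  n=2: λ₂ = 11.596π²/3.383² ≈ 10 (4× faster decay)
  n=3: λ₃ = 26.091π²/3.383² ≈ 22.5 (9× faster decay)
As t → ∞, higher modes decay exponentially faster. The n=1 mode dominates: T ~ c₁ sin(πx/3.383) e^{-λ₁t}.
Decay rate: λ₁ = 2.899π²/3.383² ≈ 2.5.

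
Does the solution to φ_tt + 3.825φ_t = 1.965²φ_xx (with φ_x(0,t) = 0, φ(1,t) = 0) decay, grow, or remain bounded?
φ → 0. Damping (γ=3.825) dissipates energy; oscillations decay exponentially.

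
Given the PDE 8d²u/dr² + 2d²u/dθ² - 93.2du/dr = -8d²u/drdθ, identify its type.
Rewriting in standard form: 8d²u/dr² + 8d²u/drdθ + 2d²u/dθ² - 93.2du/dr = 0. The second-order coefficients are A = 8, B = 8, C = 2. Since B² - 4AC = 0 = 0, this is a parabolic PDE.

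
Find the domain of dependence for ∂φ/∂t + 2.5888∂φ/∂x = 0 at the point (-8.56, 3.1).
A single point: x = -16.58528. The characteristic through (-8.56, 3.1) is x - 2.5888t = const, so x = -8.56 - 2.5888·3.1 = -16.58528.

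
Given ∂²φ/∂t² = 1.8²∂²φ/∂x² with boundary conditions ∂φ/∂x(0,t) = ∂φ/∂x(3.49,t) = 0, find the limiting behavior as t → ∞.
φ oscillates about a mean that drifts linearly in t (generically unbounded; no decay). There is no damping, so the nonconstant modes persist as standing waves (energy conserved, no decay). But with Neumann conditions at both ends the constant mode has eigenvalue 0: the spatial mean M(t) of φ satisfies M'' = 0, so M(t) = M(0) + M'(0)·t. Unless the initial velocity has zero mean (∫φ_t(x,0)dx = 0), the solution grows linearly in t (unbounded, though not exponentially); if it does have zero mean, the solution stays bounded and simply oscillates.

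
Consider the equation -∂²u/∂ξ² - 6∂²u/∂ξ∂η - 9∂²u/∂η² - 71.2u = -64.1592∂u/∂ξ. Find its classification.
Rewriting in standard form: -∂²u/∂ξ² - 6∂²u/∂ξ∂η - 9∂²u/∂η² + 64.1592∂u/∂ξ - 71.2u = 0. Parabolic. (A = -1, B = -6, C = -9 gives B² - 4AC = 0.)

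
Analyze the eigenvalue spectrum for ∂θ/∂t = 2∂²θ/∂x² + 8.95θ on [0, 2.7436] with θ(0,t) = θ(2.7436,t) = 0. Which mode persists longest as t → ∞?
Eigenvalues: λₙ = 2n²π²/2.7436² - 8.95.
First three modes:
  n=1: λ₁ = 2π²/2.7436² - 8.95 ≈ -6.328
  n=2: λ₂ = 8π²/2.7436² - 8.95 ≈ 1.539
  n=3: λ₃ = 18π²/2.7436² - 8.95 ≈ 14.651
Since 2π²/2.7436² ≈ 2.622 < 8.95, λ₁ < 0.
The n=1 mode grows fastest (−λₙ is largest for n=1) → dominates.
Asymptotic: θ ~ c₁ sin(πx/2.7436) e^{6.328t} (exponential growth at rate −λ₁ ≈ 6.328).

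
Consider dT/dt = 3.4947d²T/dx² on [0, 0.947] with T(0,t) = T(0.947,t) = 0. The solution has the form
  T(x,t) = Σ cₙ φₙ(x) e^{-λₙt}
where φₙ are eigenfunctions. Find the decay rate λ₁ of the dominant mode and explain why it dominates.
Eigenvalues: λₙ = 3.4947n²π²/0.947².
First three modes:
  n=1: λ₁ = 3.4947π²/0.947² ≈ 38.46
  n=2: λ₂ = 13.9788π²/0.947² ≈ 153.84 (4× faster decay)
  n=3: λ₃ = 31.4523π²/0.947² ≈ 346.14 (9× faster decay)
As t → ∞, higher modes decay exponentially faster. The n=1 mode dominates: T ~ c₁ sin(πx/0.947) e^{-λ₁t}.
Decay rate: λ₁ = 3.4947π²/0.947² ≈ 38.46.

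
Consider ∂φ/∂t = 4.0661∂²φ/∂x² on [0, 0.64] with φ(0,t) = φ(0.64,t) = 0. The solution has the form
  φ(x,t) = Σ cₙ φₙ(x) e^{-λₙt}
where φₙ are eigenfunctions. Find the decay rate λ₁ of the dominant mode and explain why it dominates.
Eigenvalues: λₙ = 4.0661n²π²/0.64².
First three modes:
  n=1: λ₁ = 4.0661π²/0.64² ≈ 97.976
  n=2: λ₂ = 16.2644π²/0.64² ≈ 391.902 (4× faster decay)
  n=3: λ₃ = 36.5949π²/0.64² ≈ 881.78 (9× faster decay)
As t → ∞, higher modes decay exponentially faster. The n=1 mode dominates: φ ~ c₁ sin(πx/0.64) e^{-λ₁t}.
Decay rate: λ₁ = 4.0661π²/0.64² ≈ 97.976.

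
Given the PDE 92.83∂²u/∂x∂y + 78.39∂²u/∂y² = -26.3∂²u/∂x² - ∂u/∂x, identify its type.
Rewriting in standard form: 26.3∂²u/∂x² + 92.83∂²u/∂x∂y + 78.39∂²u/∂y² + ∂u/∂x = 0. The second-order coefficients are A = 26.3, B = 92.83, C = 78.39. Since B² - 4AC = 370.7809 > 0, this is a hyperbolic PDE.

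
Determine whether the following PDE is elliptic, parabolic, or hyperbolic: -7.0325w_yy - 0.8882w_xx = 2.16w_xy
Rewriting in standard form: -0.8882w_xx - 2.16w_xy - 7.0325w_yy = 0. Coefficients: A = -0.8882, B = -2.16, C = -7.0325. B² - 4AC = -20.319466, which is negative, so the equation is elliptic.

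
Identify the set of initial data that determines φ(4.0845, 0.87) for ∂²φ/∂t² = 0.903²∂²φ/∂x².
Domain of dependence: [3.29889, 4.87011]. Signals travel at speed 0.903, so data within |x - 4.0845| ≤ 0.903·0.87 = 0.78561 can reach the point.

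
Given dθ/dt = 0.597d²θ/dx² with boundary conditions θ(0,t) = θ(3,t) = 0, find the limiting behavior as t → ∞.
θ → 0. Heat diffuses out through both boundaries.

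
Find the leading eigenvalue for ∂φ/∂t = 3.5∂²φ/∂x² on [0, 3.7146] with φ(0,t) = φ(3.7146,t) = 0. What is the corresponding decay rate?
Eigenvalues: λₙ = 3.5n²π²/3.7146².
First three modes:
  n=1: λ₁ = 3.5π²/3.7146² ≈ 2.503
  n=2: λ₂ = 14π²/3.7146² ≈ 10.014 (4× faster decay)
  n=3: λ₃ = 31.5π²/3.7146² ≈ 22.531 (9× faster decay)
As t → ∞, higher modes decay exponentially faster. The n=1 mode dominates: φ ~ c₁ sin(πx/3.7146) e^{-λ₁t}.
Decay rate: λ₁ = 3.5π²/3.7146² ≈ 2.503.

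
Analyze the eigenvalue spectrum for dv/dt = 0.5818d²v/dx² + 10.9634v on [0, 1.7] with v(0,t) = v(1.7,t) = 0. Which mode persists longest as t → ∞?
Eigenvalues: λₙ = 0.5818n²π²/1.7² - 10.9634.
First three modes:
  n=1: λ₁ = 0.5818π²/1.7² - 10.9634 ≈ -8.977
  n=2: λ₂ = 2.3272π²/1.7² - 10.9634 ≈ -3.016
  n=3: λ₃ = 5.2362π²/1.7² - 10.9634 ≈ 6.919
Since 0.5818π²/1.7² ≈ 1.987 < 10.9634, λ₁ < 0.
The n=1 mode grows fastest (−λₙ is largest for n=1) → dominates.
Asymptotic: v ~ c₁ sin(πx/1.7) e^{8.977t} (exponential growth at rate −λ₁ ≈ 8.977).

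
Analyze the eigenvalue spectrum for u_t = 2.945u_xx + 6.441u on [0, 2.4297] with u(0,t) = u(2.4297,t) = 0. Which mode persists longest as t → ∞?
Eigenvalues: λₙ = 2.945n²π²/2.4297² - 6.441.
First three modes:
  n=1: λ₁ = 2.945π²/2.4297² - 6.441 ≈ -1.517
  n=2: λ₂ = 11.78π²/2.4297² - 6.441 ≈ 13.253
  n=3: λ₃ = 26.505π²/2.4297² - 6.441 ≈ 37.871
Since 2.945π²/2.4297² ≈ 4.924 < 6.441, λ₁ < 0.
The n=1 mode grows fastest (−λₙ is largest for n=1) → dominates.
Asymptotic: u ~ c₁ sin(πx/2.4297) e^{1.517t} (exponential growth at rate −λ₁ ≈ 1.517).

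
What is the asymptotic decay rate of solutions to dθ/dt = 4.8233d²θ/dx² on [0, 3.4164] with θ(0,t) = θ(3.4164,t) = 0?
Eigenvalues: λₙ = 4.8233n²π²/3.4164².
First three modes:
  n=1: λ₁ = 4.8233π²/3.4164² ≈ 4.079
  n=2: λ₂ = 19.2932π²/3.4164² ≈ 16.314 (4× faster decay)
  n=3: λ₃ = 43.4097π²/3.4164² ≈ 36.707 (9× faster decay)
As t → ∞, higher modes decay exponentially faster. The n=1 mode dominates: θ ~ c₁ sin(πx/3.4164) e^{-λ₁t}.
Decay rate: λ₁ = 4.8233π²/3.4164² ≈ 4.079.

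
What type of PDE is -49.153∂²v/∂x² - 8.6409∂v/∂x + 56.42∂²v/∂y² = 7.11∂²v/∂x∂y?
Rewriting in standard form: -49.153∂²v/∂x² - 7.11∂²v/∂x∂y + 56.42∂²v/∂y² - 8.6409∂v/∂x = 0. With A = -49.153, B = -7.11, C = 56.42, the discriminant is 11143.40114. This is a hyperbolic PDE.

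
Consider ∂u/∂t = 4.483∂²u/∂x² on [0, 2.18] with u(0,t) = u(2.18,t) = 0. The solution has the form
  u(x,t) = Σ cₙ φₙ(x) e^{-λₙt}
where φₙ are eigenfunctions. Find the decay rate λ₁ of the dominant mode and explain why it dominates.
Eigenvalues: λₙ = 4.483n²π²/2.18².
First three modes:
  n=1: λ₁ = 4.483π²/2.18² ≈ 9.31
  n=2: λ₂ = 17.932π²/2.18² ≈ 37.24 (4× faster decay)
  n=3: λ₃ = 40.347π²/2.18² ≈ 83.791 (9× faster decay)
As t → ∞, higher modes decay exponentially faster. The n=1 mode dominates: u ~ c₁ sin(πx/2.18) e^{-λ₁t}.
Decay rate: λ₁ = 4.483π²/2.18² ≈ 9.31.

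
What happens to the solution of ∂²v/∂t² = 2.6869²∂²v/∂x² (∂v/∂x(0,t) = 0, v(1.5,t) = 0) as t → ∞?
v oscillates (no decay). Energy is conserved; the solution oscillates indefinitely as standing waves.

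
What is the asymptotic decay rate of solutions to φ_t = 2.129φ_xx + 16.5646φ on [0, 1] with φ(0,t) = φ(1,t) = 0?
Eigenvalues: λₙ = 2.129n²π²/1² - 16.5646.
First three modes:
  n=1: λ₁ = 2.129π² - 16.5646 ≈ 4.448
  n=2: λ₂ = 8.516π² - 16.5646 ≈ 67.485
  n=3: λ₃ = 19.161π² - 16.5646 ≈ 172.547
Since 2.129π² ≈ 21.012 > 16.5646, all λₙ > 0.
The n=1 mode decays slowest → dominates as t → ∞.
Asymptotic: φ ~ c₁ sin(πx/1) e^{-λ₁t} with decay rate λ₁ ≈ 4.448.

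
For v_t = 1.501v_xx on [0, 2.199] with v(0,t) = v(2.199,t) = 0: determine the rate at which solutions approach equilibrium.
Eigenvalues: λₙ = 1.501n²π²/2.199².
First three modes:
  n=1: λ₁ = 1.501π²/2.199² ≈ 3.064
  n=2: λ₂ = 6.004π²/2.199² ≈ 12.254 (4× faster decay)
  n=3: λ₃ = 13.509π²/2.199² ≈ 27.572 (9× faster decay)
As t → ∞, higher modes decay exponentially faster. The n=1 mode dominates: v ~ c₁ sin(πx/2.199) e^{-λ₁t}.
Decay rate: λ₁ = 1.501π²/2.199² ≈ 3.064.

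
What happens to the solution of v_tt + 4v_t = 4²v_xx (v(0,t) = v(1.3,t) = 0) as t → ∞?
v → 0. Damping (γ=4) dissipates energy; oscillations decay exponentially.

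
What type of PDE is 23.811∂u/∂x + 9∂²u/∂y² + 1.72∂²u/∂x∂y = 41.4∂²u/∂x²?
Rewriting in standard form: -41.4∂²u/∂x² + 1.72∂²u/∂x∂y + 9∂²u/∂y² + 23.811∂u/∂x = 0. With A = -41.4, B = 1.72, C = 9, the discriminant is 1493.3584. This is a hyperbolic PDE.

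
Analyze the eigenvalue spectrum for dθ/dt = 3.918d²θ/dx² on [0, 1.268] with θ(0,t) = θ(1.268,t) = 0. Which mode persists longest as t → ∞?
Eigenvalues: λₙ = 3.918n²π²/1.268².
First three modes:
  n=1: λ₁ = 3.918π²/1.268² ≈ 24.051
  n=2: λ₂ = 15.672π²/1.268² ≈ 96.202 (4× faster decay)
  n=3: λ₃ = 35.262π²/1.268² ≈ 216.455 (9× faster decay)
As t → ∞, higher modes decay exponentially faster. The n=1 mode dominates: θ ~ c₁ sin(πx/1.268) e^{-λ₁t}.
Decay rate: λ₁ = 3.918π²/1.268² ≈ 24.051.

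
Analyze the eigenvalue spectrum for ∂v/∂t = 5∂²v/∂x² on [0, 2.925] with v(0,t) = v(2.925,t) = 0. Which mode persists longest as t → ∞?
Eigenvalues: λₙ = 5n²π²/2.925².
First three modes:
  n=1: λ₁ = 5π²/2.925² ≈ 5.768
  n=2: λ₂ = 20π²/2.925² ≈ 23.072 (4× faster decay)
  n=3: λ₃ = 45π²/2.925² ≈ 51.911 (9× faster decay)
As t → ∞, higher modes decay exponentially faster. The n=1 mode dominates: v ~ c₁ sin(πx/2.925) e^{-λ₁t}.
Decay rate: λ₁ = 5π²/2.925² ≈ 5.768.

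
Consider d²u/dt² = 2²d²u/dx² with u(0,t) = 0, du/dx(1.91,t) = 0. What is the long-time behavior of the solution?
As t → ∞, u oscillates (no decay). Energy is conserved; the solution oscillates indefinitely as standing waves.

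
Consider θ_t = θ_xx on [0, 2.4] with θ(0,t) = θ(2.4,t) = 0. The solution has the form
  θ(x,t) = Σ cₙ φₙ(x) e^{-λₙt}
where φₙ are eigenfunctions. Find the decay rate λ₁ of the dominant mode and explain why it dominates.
Eigenvalues: λₙ = n²π²/2.4².
First three modes:
  n=1: λ₁ = π²/2.4² ≈ 1.713
  n=2: λ₂ = 4π²/2.4² ≈ 6.854 (4× faster decay)
  n=3: λ₃ = 9π²/2.4² ≈ 15.421 (9× faster decay)
As t → ∞, higher modes decay exponentially faster. The n=1 mode dominates: θ ~ c₁ sin(πx/2.4) e^{-λ₁t}.
Decay rate: λ₁ = π²/2.4² ≈ 1.713.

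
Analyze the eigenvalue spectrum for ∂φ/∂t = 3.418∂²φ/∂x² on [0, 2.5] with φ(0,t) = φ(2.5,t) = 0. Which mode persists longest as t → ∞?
Eigenvalues: λₙ = 3.418n²π²/2.5².
First three modes:
  n=1: λ₁ = 3.418π²/2.5² ≈ 5.397
  n=2: λ₂ = 13.672π²/2.5² ≈ 21.59 (4× faster decay)
  n=3: λ₃ = 30.762π²/2.5² ≈ 48.577 (9× faster decay)
As t → ∞, higher modes decay exponentially faster. The n=1 mode dominates: φ ~ c₁ sin(πx/2.5) e^{-λ₁t}.
Decay rate: λ₁ = 3.418π²/2.5² ≈ 5.397.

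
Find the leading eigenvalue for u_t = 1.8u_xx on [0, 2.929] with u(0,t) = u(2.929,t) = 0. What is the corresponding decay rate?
Eigenvalues: λₙ = 1.8n²π²/2.929².
First three modes:
  n=1: λ₁ = 1.8π²/2.929² ≈ 2.071
  n=2: λ₂ = 7.2π²/2.929² ≈ 8.283 (4× faster decay)
  n=3: λ₃ = 16.2π²/2.929² ≈ 18.637 (9× faster decay)
As t → ∞, higher modes decay exponentially faster. The n=1 mode dominates: u ~ c₁ sin(πx/2.929) e^{-λ₁t}.
Decay rate: λ₁ = 1.8π²/2.929² ≈ 2.071.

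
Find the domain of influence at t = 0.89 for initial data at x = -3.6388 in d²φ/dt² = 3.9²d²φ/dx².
Domain of influence: [-7.1098, -0.1678]. Data at x = -3.6388 spreads outward at speed 3.9.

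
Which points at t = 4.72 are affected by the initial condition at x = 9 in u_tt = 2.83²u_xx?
Domain of influence: [-4.3576, 22.3576]. Data at x = 9 spreads outward at speed 2.83.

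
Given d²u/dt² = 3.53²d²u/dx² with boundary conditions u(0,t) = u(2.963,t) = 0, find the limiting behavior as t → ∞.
u oscillates (no decay). Energy is conserved; the solution oscillates indefinitely as standing waves.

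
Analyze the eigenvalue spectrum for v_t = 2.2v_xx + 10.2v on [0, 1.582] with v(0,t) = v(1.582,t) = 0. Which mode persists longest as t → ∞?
Eigenvalues: λₙ = 2.2n²π²/1.582² - 10.2.
First three modes:
  n=1: λ₁ = 2.2π²/1.582² - 10.2 ≈ -1.524
  n=2: λ₂ = 8.8π²/1.582² - 10.2 ≈ 24.503
  n=3: λ₃ = 19.8π²/1.582² - 10.2 ≈ 67.882
Since 2.2π²/1.582² ≈ 8.676 < 10.2, λ₁ < 0.
The n=1 mode grows fastest (−λₙ is largest for n=1) → dominates.
Asymptotic: v ~ c₁ sin(πx/1.582) e^{1.524t} (exponential growth at rate −λ₁ ≈ 1.524).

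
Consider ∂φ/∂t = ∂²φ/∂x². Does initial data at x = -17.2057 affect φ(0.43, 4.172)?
Yes, for any finite x. The heat equation has infinite propagation speed, so all initial data affects all points at any t > 0.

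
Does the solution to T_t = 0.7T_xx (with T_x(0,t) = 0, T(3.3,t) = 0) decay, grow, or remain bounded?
T → 0. Heat escapes through the Dirichlet boundary.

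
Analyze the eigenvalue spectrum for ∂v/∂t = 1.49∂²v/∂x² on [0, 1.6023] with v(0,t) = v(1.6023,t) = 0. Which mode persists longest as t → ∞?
Eigenvalues: λₙ = 1.49n²π²/1.6023².
First three modes:
  n=1: λ₁ = 1.49π²/1.6023² ≈ 5.728
  n=2: λ₂ = 5.96π²/1.6023² ≈ 22.912 (4× faster decay)
  n=3: λ₃ = 13.41π²/1.6023² ≈ 51.551 (9× faster decay)
As t → ∞, higher modes decay exponentially faster. The n=1 mode dominates: v ~ c₁ sin(πx/1.6023) e^{-λ₁t}.
Decay rate: λ₁ = 1.49π²/1.6023² ≈ 5.728.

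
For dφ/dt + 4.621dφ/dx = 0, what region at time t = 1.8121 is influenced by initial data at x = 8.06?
At x = 16.4337141. The characteristic carries data from (8.06, 0) to (16.4337141, 1.8121).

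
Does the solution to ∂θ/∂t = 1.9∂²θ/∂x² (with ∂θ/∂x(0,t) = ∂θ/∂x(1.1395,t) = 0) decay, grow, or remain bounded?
θ → constant (steady state). Heat is conserved (no flux at boundaries); solution approaches the spatial average.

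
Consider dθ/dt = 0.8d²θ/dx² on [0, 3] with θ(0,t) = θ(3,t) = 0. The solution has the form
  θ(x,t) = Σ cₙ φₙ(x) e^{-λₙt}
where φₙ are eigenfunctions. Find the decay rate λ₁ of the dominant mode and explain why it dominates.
Eigenvalues: λₙ = 0.8n²π²/3².
First three modes:
  n=1: λ₁ = 0.8π²/3² ≈ 0.877
  n=2: λ₂ = 3.2π²/3² ≈ 3.509 (4× faster decay)
  n=3: λ₃ = 7.2π²/3² ≈ 7.896 (9× faster decay)
As t → ∞, higher modes decay exponentially faster. The n=1 mode dominates: θ ~ c₁ sin(πx/3) e^{-λ₁t}.
Decay rate: λ₁ = 0.8π²/3² ≈ 0.877.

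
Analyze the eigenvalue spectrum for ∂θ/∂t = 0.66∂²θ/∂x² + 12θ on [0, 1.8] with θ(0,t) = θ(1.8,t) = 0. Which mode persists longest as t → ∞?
Eigenvalues: λₙ = 0.66n²π²/1.8² - 12.
First three modes:
  n=1: λ₁ = 0.66π²/1.8² - 12 ≈ -9.99
  n=2: λ₂ = 2.64π²/1.8² - 12 ≈ -3.958
  n=3: λ₃ = 5.94π²/1.8² - 12 ≈ 6.094
Since 0.66π²/1.8² ≈ 2.01 < 12, λ₁ < 0.
The n=1 mode grows fastest (−λₙ is largest for n=1) → dominates.
Asymptotic: θ ~ c₁ sin(πx/1.8) e^{9.99t} (exponential growth at rate −λ₁ ≈ 9.99).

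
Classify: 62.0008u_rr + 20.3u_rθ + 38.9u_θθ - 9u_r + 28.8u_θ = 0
Elliptic (discriminant = -9235.23448).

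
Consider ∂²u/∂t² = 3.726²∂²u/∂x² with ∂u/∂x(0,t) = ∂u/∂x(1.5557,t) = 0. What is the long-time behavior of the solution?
As t → ∞, u oscillates about a mean that drifts linearly in t (generically unbounded; no decay). There is no damping, so the nonconstant modes persist as standing waves (energy conserved, no decay). But with Neumann conditions at both ends the constant mode has eigenvalue 0: the spatial mean M(t) of u satisfies M'' = 0, so M(t) = M(0) + M'(0)·t. Unless the initial velocity has zero mean (∫u_t(x,0)dx = 0), the solution grows linearly in t (unbounded, though not exponentially); if it does have zero mean, the solution stays bounded and simply oscillates.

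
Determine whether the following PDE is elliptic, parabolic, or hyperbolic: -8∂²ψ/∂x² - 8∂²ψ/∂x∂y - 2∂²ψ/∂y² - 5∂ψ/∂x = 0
Coefficients: A = -8, B = -8, C = -2. B² - 4AC = 0, which is zero, so the equation is parabolic.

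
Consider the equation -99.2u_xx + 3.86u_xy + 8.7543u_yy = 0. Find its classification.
Hyperbolic. (A = -99.2, B = 3.86, C = 8.7543 gives B² - 4AC = 3488.60584.)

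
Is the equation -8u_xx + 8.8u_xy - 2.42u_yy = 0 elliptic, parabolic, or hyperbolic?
Computing B² - 4AC with A = -8, B = 8.8, C = -2.42: discriminant = 0 (zero). Answer: parabolic.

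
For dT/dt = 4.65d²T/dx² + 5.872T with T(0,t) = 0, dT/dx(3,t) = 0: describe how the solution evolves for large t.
T grows unboundedly. Reaction dominates diffusion (r=5.872 > κπ²/(4L²)≈1.27); solution grows exponentially.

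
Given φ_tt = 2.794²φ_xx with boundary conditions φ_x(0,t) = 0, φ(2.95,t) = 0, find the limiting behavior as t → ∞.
φ oscillates (no decay). Energy is conserved; the solution oscillates indefinitely as standing waves.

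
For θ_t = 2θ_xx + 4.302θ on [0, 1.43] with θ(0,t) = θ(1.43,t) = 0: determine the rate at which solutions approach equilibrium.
Eigenvalues: λₙ = 2n²π²/1.43² - 4.302.
First three modes:
  n=1: λ₁ = 2π²/1.43² - 4.302 ≈ 5.351
  n=2: λ₂ = 8π²/1.43² - 4.302 ≈ 34.31
  n=3: λ₃ = 18π²/1.43² - 4.302 ≈ 82.574
Since 2π²/1.43² ≈ 9.653 > 4.302, all λₙ > 0.
The n=1 mode decays slowest → dominates as t → ∞.
Asymptotic: θ ~ c₁ sin(πx/1.43) e^{-λ₁t} with decay rate λ₁ ≈ 5.351.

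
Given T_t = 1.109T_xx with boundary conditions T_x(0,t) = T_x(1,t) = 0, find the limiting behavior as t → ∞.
T → constant (steady state). Heat is conserved (no flux at boundaries); solution approaches the spatial average.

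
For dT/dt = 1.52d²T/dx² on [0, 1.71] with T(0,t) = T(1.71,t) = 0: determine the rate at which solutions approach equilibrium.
Eigenvalues: λₙ = 1.52n²π²/1.71².
First three modes:
  n=1: λ₁ = 1.52π²/1.71² ≈ 5.13
  n=2: λ₂ = 6.08π²/1.71² ≈ 20.522 (4× faster decay)
  n=3: λ₃ = 13.68π²/1.71² ≈ 46.174 (9× faster decay)
As t → ∞, higher modes decay exponentially faster. The n=1 mode dominates: T ~ c₁ sin(πx/1.71) e^{-λ₁t}.
Decay rate: λ₁ = 1.52π²/1.71² ≈ 5.13.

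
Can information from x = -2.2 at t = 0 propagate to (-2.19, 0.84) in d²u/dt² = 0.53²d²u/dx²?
Yes. The domain of dependence is [-2.6352, -1.7448], and -2.2 ∈ [-2.6352, -1.7448].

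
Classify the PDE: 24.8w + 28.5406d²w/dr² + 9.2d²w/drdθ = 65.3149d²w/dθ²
Rewriting in standard form: 28.5406d²w/dr² + 9.2d²w/drdθ - 65.3149d²w/dθ² + 24.8w = 0. A = 28.5406, B = 9.2, C = -65.3149. Discriminant B² - 4AC = 7541.14573976. Since 7541.14573976 > 0, hyperbolic.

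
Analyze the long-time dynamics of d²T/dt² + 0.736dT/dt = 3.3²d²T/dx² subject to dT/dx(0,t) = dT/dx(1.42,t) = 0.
Long-time behavior: T → constant (steady state). Damping (γ=0.736) dissipates the nonconstant modes; with Neumann BCs the spatial average obeys M''+γM'=0 and tends to a finite limit.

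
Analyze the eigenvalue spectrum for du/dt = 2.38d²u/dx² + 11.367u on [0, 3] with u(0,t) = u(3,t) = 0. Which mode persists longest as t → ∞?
Eigenvalues: λₙ = 2.38n²π²/3² - 11.367.
First three modes:
  n=1: λ₁ = 2.38π²/3² - 11.367 ≈ -8.757
  n=2: λ₂ = 9.52π²/3² - 11.367 ≈ -0.927
  n=3: λ₃ = 21.42π²/3² - 11.367 ≈ 12.123
Since 2.38π²/3² ≈ 2.61 < 11.367, λ₁ < 0.
The n=1 mode grows fastest (−λₙ is largest for n=1) → dominates.
Asymptotic: u ~ c₁ sin(πx/3) e^{8.757t} (exponential growth at rate −λ₁ ≈ 8.757).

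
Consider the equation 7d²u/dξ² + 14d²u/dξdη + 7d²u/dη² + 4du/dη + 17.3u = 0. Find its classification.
Parabolic. (A = 7, B = 14, C = 7 gives B² - 4AC = 0.)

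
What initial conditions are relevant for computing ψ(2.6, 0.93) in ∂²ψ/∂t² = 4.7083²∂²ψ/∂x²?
Domain of dependence: [-1.778719, 6.978719]. Signals travel at speed 4.7083, so data within |x - 2.6| ≤ 4.7083·0.93 = 4.378719 can reach the point.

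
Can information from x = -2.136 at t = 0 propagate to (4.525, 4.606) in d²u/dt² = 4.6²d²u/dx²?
Yes. The domain of dependence is [-16.6626, 25.7126], and -2.136 ∈ [-16.6626, 25.7126].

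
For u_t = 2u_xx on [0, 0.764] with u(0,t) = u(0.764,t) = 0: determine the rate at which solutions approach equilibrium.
Eigenvalues: λₙ = 2n²π²/0.764².
First three modes:
  n=1: λ₁ = 2π²/0.764² ≈ 33.818
  n=2: λ₂ = 8π²/0.764² ≈ 135.27 (4× faster decay)
  n=3: λ₃ = 18π²/0.764² ≈ 304.359 (9× faster decay)
As t → ∞, higher modes decay exponentially faster. The n=1 mode dominates: u ~ c₁ sin(πx/0.764) e^{-λ₁t}.
Decay rate: λ₁ = 2π²/0.764² ≈ 33.818.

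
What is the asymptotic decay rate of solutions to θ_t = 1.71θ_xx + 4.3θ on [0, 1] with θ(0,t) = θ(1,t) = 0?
Eigenvalues: λₙ = 1.71n²π²/1² - 4.3.
First three modes:
  n=1: λ₁ = 1.71π² - 4.3 ≈ 12.577
  n=2: λ₂ = 6.84π² - 4.3 ≈ 63.208
  n=3: λ₃ = 15.39π² - 4.3 ≈ 147.593
Since 1.71π² ≈ 16.877 > 4.3, all λₙ > 0.
The n=1 mode decays slowest → dominates as t → ∞.
Asymptotic: θ ~ c₁ sin(πx/1) e^{-λ₁t} with decay rate λ₁ ≈ 12.577.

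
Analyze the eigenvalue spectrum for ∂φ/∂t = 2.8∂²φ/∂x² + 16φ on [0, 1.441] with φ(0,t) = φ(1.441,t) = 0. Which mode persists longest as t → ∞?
Eigenvalues: λₙ = 2.8n²π²/1.441² - 16.
First three modes:
  n=1: λ₁ = 2.8π²/1.441² - 16 ≈ -2.691
  n=2: λ₂ = 11.2π²/1.441² - 16 ≈ 37.234
  n=3: λ₃ = 25.2π²/1.441² - 16 ≈ 103.777
Since 2.8π²/1.441² ≈ 13.309 < 16, λ₁ < 0.
The n=1 mode grows fastest (−λₙ is largest for n=1) → dominates.
Asymptotic: φ ~ c₁ sin(πx/1.441) e^{2.691t} (exponential growth at rate −λ₁ ≈ 2.691).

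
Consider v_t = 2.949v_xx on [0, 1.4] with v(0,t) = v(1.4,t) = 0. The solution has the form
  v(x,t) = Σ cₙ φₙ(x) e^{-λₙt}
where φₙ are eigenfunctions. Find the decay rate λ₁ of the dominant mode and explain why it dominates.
Eigenvalues: λₙ = 2.949n²π²/1.4².
First three modes:
  n=1: λ₁ = 2.949π²/1.4² ≈ 14.85
  n=2: λ₂ = 11.796π²/1.4² ≈ 59.399 (4× faster decay)
  n=3: λ₃ = 26.541π²/1.4² ≈ 133.648 (9× faster decay)
As t → ∞, higher modes decay exponentially faster. The n=1 mode dominates: v ~ c₁ sin(πx/1.4) e^{-λ₁t}.
Decay rate: λ₁ = 2.949π²/1.4² ≈ 14.85.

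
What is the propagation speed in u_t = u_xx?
Infinite. The heat equation is parabolic, not hyperbolic, so disturbances propagate instantly.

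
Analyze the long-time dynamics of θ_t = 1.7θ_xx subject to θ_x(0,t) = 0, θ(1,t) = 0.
Long-time behavior: θ → 0. Heat escapes through the Dirichlet boundary.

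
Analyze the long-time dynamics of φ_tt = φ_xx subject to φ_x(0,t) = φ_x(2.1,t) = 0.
Long-time behavior: φ oscillates about a mean that drifts linearly in t (generically unbounded; no decay). There is no damping, so the nonconstant modes persist as standing waves (energy conserved, no decay). But with Neumann conditions at both ends the constant mode has eigenvalue 0: the spatial mean M(t) of φ satisfies M'' = 0, so M(t) = M(0) + M'(0)·t. Unless the initial velocity has zero mean (∫φ_t(x,0)dx = 0), the solution grows linearly in t (unbounded, though not exponentially); if it does have zero mean, the solution stays bounded and simply oscillates.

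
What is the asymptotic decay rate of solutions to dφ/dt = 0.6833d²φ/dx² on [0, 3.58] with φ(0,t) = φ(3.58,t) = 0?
Eigenvalues: λₙ = 0.6833n²π²/3.58².
First three modes:
  n=1: λ₁ = 0.6833π²/3.58² ≈ 0.526
  n=2: λ₂ = 2.7332π²/3.58² ≈ 2.105 (4× faster decay)
  n=3: λ₃ = 6.1497π²/3.58² ≈ 4.736 (9× faster decay)
As t → ∞, higher modes decay exponentially faster. The n=1 mode dominates: φ ~ c₁ sin(πx/3.58) e^{-λ₁t}.
Decay rate: λ₁ = 0.6833π²/3.58² ≈ 0.526.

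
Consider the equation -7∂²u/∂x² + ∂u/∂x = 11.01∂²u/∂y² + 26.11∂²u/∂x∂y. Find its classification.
Rewriting in standard form: -7∂²u/∂x² - 26.11∂²u/∂x∂y - 11.01∂²u/∂y² + ∂u/∂x = 0. Hyperbolic. (A = -7, B = -26.11, C = -11.01 gives B² - 4AC = 373.4521.)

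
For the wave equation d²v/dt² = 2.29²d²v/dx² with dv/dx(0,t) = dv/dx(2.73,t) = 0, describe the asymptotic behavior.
v oscillates about a mean that drifts linearly in t (generically unbounded; no decay). There is no damping, so the nonconstant modes persist as standing waves (energy conserved, no decay). But with Neumann conditions at both ends the constant mode has eigenvalue 0: the spatial mean M(t) of v satisfies M'' = 0, so M(t) = M(0) + M'(0)·t. Unless the initial velocity has zero mean (∫v_t(x,0)dx = 0), the solution grows linearly in t (unbounded, though not exponentially); if it does have zero mean, the solution stays bounded and simply oscillates.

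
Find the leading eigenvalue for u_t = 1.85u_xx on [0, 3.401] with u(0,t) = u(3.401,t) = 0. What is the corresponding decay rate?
Eigenvalues: λₙ = 1.85n²π²/3.401².
First three modes:
  n=1: λ₁ = 1.85π²/3.401² ≈ 1.579
  n=2: λ₂ = 7.4π²/3.401² ≈ 6.314 (4× faster decay)
  n=3: λ₃ = 16.65π²/3.401² ≈ 14.207 (9× faster decay)
As t → ∞, higher modes decay exponentially faster. The n=1 mode dominates: u ~ c₁ sin(πx/3.401) e^{-λ₁t}.
Decay rate: λ₁ = 1.85π²/3.401² ≈ 1.579.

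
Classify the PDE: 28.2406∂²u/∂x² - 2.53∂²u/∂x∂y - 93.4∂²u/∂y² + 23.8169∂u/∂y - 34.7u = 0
A = 28.2406, B = -2.53, C = -93.4. Discriminant B² - 4AC = 10557.08906. Since 10557.08906 > 0, hyperbolic.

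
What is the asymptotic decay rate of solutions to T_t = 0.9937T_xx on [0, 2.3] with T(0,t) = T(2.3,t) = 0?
Eigenvalues: λₙ = 0.9937n²π²/2.3².
First three modes:
  n=1: λ₁ = 0.9937π²/2.3² ≈ 1.854
  n=2: λ₂ = 3.9748π²/2.3² ≈ 7.416 (4× faster decay)
  n=3: λ₃ = 8.9433π²/2.3² ≈ 16.686 (9× faster decay)
As t → ∞, higher modes decay exponentially faster. The n=1 mode dominates: T ~ c₁ sin(πx/2.3) e^{-λ₁t}.
Decay rate: λ₁ = 0.9937π²/2.3² ≈ 1.854.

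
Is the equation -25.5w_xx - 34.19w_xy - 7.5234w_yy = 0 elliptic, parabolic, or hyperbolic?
Computing B² - 4AC with A = -25.5, B = -34.19, C = -7.5234: discriminant = 401.5693 (positive). Answer: hyperbolic.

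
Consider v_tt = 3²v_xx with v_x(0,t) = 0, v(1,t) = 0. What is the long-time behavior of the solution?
As t → ∞, v oscillates (no decay). Energy is conserved; the solution oscillates indefinitely as standing waves.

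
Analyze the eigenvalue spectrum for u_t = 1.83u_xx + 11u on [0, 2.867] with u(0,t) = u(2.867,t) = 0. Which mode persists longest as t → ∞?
Eigenvalues: λₙ = 1.83n²π²/2.867² - 11.
First three modes:
  n=1: λ₁ = 1.83π²/2.867² - 11 ≈ -8.803
  n=2: λ₂ = 7.32π²/2.867² - 11 ≈ -2.211
  n=3: λ₃ = 16.47π²/2.867² - 11 ≈ 8.776
Since 1.83π²/2.867² ≈ 2.197 < 11, λ₁ < 0.
The n=1 mode grows fastest (−λₙ is largest for n=1) → dominates.
Asymptotic: u ~ c₁ sin(πx/2.867) e^{8.803t} (exponential growth at rate −λ₁ ≈ 8.803).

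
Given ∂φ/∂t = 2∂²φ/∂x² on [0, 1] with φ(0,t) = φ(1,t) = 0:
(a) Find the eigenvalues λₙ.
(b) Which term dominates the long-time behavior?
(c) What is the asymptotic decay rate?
Eigenvalues: λₙ = 2n²π².
First three modes:
  n=1: λ₁ = 2π² ≈ 19.739
  n=2: λ₂ = 8π² ≈ 78.957 (4× faster decay)
  n=3: λ₃ = 18π² ≈ 177.653 (9× faster decay)
As t → ∞, higher modes decay exponentially faster. The n=1 mode dominates: φ ~ c₁ sin(πx) e^{-λ₁t}.
Decay rate: λ₁ = 2π² ≈ 19.739.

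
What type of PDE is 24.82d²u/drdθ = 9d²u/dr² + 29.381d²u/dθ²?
Rewriting in standard form: -9d²u/dr² + 24.82d²u/drdθ - 29.381d²u/dθ² = 0. With A = -9, B = 24.82, C = -29.381, the discriminant is -441.6836. This is an elliptic PDE.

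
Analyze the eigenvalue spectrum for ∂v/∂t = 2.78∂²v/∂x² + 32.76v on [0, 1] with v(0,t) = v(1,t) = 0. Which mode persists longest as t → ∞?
Eigenvalues: λₙ = 2.78n²π²/1² - 32.76.
First three modes:
  n=1: λ₁ = 2.78π² - 32.76 ≈ -5.322
  n=2: λ₂ = 11.12π² - 32.76 ≈ 76.99
  n=3: λ₃ = 25.02π² - 32.76 ≈ 214.178
Since 2.78π² ≈ 27.438 < 32.76, λ₁ < 0.
The n=1 mode grows fastest (−λₙ is largest for n=1) → dominates.
Asymptotic: v ~ c₁ sin(πx/1) e^{5.322t} (exponential growth at rate −λ₁ ≈ 5.322).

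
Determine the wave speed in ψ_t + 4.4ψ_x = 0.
Speed = 4.4. Information travels along x - 4.4t = const (rightward).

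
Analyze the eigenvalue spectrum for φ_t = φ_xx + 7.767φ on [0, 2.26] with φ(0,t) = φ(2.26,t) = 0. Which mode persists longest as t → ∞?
Eigenvalues: λₙ = n²π²/2.26² - 7.767.
First three modes:
  n=1: λ₁ = π²/2.26² - 7.767 ≈ -5.835
  n=2: λ₂ = 4π²/2.26² - 7.767 ≈ -0.038
  n=3: λ₃ = 9π²/2.26² - 7.767 ≈ 9.624
Since π²/2.26² ≈ 1.932 < 7.767, λ₁ < 0.
The n=1 mode grows fastest (−λₙ is largest for n=1) → dominates.
Asymptotic: φ ~ c₁ sin(πx/2.26) e^{5.835t} (exponential growth at rate −λ₁ ≈ 5.835).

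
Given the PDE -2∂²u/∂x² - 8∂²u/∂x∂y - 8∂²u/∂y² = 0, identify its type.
The second-order coefficients are A = -2, B = -8, C = -8. Since B² - 4AC = 0 = 0, this is a parabolic PDE.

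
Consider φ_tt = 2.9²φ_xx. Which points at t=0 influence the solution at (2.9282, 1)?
Domain of dependence: [0.0282, 5.8282]. Signals travel at speed 2.9, so data within |x - 2.9282| ≤ 2.9·1 = 2.9 can reach the point.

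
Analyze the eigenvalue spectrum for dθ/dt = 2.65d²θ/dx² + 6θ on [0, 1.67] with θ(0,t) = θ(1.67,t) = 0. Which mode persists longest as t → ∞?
Eigenvalues: λₙ = 2.65n²π²/1.67² - 6.
First three modes:
  n=1: λ₁ = 2.65π²/1.67² - 6 ≈ 3.378
  n=2: λ₂ = 10.6π²/1.67² - 6 ≈ 31.512
  n=3: λ₃ = 23.85π²/1.67² - 6 ≈ 78.402
Since 2.65π²/1.67² ≈ 9.378 > 6, all λₙ > 0.
The n=1 mode decays slowest → dominates as t → ∞.
Asymptotic: θ ~ c₁ sin(πx/1.67) e^{-λ₁t} with decay rate λ₁ ≈ 3.378.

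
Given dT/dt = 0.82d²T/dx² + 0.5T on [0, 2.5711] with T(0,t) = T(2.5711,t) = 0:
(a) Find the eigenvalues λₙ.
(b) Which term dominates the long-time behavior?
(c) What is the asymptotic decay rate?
Eigenvalues: λₙ = 0.82n²π²/2.5711² - 0.5.
First three modes:
  n=1: λ₁ = 0.82π²/2.5711² - 0.5 ≈ 0.724
  n=2: λ₂ = 3.28π²/2.5711² - 0.5 ≈ 4.397
  n=3: λ₃ = 7.38π²/2.5711² - 0.5 ≈ 10.518
Since 0.82π²/2.5711² ≈ 1.224 > 0.5, all λₙ > 0.
The n=1 mode decays slowest → dominates as t → ∞.
Asymptotic: T ~ c₁ sin(πx/2.5711) e^{-λ₁t} with decay rate λ₁ ≈ 0.724.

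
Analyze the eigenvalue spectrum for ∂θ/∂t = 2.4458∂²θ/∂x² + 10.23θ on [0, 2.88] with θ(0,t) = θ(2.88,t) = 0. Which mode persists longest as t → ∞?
Eigenvalues: λₙ = 2.4458n²π²/2.88² - 10.23.
First three modes:
  n=1: λ₁ = 2.4458π²/2.88² - 10.23 ≈ -7.32
  n=2: λ₂ = 9.7832π²/2.88² - 10.23 ≈ 1.411
  n=3: λ₃ = 22.0122π²/2.88² - 10.23 ≈ 15.963
Since 2.4458π²/2.88² ≈ 2.91 < 10.23, λ₁ < 0.
The n=1 mode grows fastest (−λₙ is largest for n=1) → dominates.
Asymptotic: θ ~ c₁ sin(πx/2.88) e^{7.32t} (exponential growth at rate −λ₁ ≈ 7.32).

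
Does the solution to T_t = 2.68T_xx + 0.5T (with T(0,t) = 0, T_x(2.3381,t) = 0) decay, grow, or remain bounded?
T → 0. Diffusion dominates reaction (r=0.5 < κπ²/(4L²)≈1.21); solution decays.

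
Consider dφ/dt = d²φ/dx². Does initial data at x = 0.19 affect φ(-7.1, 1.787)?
Yes, for any finite x. The heat equation has infinite propagation speed, so all initial data affects all points at any t > 0.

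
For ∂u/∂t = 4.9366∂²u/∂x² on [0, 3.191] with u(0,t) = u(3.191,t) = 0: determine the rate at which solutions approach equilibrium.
Eigenvalues: λₙ = 4.9366n²π²/3.191².
First three modes:
  n=1: λ₁ = 4.9366π²/3.191² ≈ 4.785
  n=2: λ₂ = 19.7464π²/3.191² ≈ 19.14 (4× faster decay)
  n=3: λ₃ = 44.4294π²/3.191² ≈ 43.064 (9× faster decay)
As t → ∞, higher modes decay exponentially faster. The n=1 mode dominates: u ~ c₁ sin(πx/3.191) e^{-λ₁t}.
Decay rate: λ₁ = 4.9366π²/3.191² ≈ 4.785.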